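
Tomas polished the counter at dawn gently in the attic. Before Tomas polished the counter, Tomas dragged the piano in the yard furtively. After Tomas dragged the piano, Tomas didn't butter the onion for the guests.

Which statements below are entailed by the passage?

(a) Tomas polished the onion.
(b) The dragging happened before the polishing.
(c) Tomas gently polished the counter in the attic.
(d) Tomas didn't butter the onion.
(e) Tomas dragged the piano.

(b), (c), (e)

(a) Not entailed — Tomas polished the counter, not the onion; the onion belongs to the buttering event.
(b) Entailed — the narrative places the dragging before the polishing.
(c) Entailed — dropping 'at dawn' leaves a sub-description the original still satisfies.
(d) Not entailed — dropping 'for the guests' under negation is not valid — the original leaves open that Tomas buttered the onion some other way.
(e) Entailed — every conjunct here is already in the original dragging event.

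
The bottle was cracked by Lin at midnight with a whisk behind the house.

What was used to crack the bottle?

a whisk

'with a whisk' marks the instrument of the cracking event.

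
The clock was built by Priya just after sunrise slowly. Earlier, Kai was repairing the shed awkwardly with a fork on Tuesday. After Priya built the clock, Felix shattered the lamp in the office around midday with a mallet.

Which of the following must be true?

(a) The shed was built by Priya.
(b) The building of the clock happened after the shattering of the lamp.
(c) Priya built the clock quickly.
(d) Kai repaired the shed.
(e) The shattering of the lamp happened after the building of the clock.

(a) Not entailed — Priya built the clock, not the shed; the shed belongs to the repairing event.
(b) Not entailed — the narrative places the building before the shattering, not after.
(c) Not entailed — 'quickly' adds a manner not in (and inconsistent with) the original.
(d) Not entailed — 'was repairing' is progressive on an accomplishment; it does not entail the completed 'repaired'.
(e) Entailed — the narrative places the building before the shattering.

(e)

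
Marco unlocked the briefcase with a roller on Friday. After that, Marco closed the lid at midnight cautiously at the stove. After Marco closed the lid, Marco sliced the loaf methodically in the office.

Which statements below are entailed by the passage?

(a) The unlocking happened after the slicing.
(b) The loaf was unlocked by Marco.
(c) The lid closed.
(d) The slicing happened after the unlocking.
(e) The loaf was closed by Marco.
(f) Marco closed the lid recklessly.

(c), (d)

(a) Not entailed — the narrative places the unlocking before the slicing, not after.
(b) Not entailed — Marco unlocked the briefcase, not the loaf; the loaf belongs to the slicing event.
(c) Entailed — 'Marco closed the lid' is causative; it entails the inchoative 'the lid closed'.
(d) Entailed — the narrative places the unlocking before the slicing.
(e) Not entailed — Marco closed the lid, not the loaf; the loaf belongs to the slicing event.
(f) Not entailed — 'recklessly' adds a manner not in (and inconsistent with) the original.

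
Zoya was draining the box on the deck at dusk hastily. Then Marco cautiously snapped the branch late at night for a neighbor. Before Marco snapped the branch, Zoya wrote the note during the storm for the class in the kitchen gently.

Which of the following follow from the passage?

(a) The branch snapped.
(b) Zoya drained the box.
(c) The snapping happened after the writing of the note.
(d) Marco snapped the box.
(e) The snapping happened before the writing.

(a), (c)

(a) Entailed — 'Marco snapped the branch' is causative; it entails the inchoative 'the branch snapped'.
(b) Not entailed — 'was draining' is progressive on an accomplishment; it does not entail the completed 'drained'.
(c) Entailed — the narrative places the writing before the snapping.
(d) Not entailed — Marco snapped the branch, not the box; the box belongs to the draining event.
(e) Not entailed — the narrative places the writing before the snapping, not after.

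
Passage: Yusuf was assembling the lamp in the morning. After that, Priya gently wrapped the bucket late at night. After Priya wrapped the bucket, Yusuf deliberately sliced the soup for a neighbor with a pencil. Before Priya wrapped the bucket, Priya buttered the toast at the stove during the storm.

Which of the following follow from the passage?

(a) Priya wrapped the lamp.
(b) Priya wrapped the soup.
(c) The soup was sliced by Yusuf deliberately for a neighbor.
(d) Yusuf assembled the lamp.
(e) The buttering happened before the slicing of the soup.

(c), (e)

(a) Not entailed — Priya wrapped the bucket, not the lamp; the lamp belongs to the assembling event.
(b) Not entailed — Priya wrapped the bucket, not the soup; the soup belongs to the slicing event.
(c) Entailed — every conjunct here is already in the original slicing event.
(d) Not entailed — 'was assembling' is progressive on an accomplishment; it does not entail the completed 'assembled'.
(e) Entailed — the narrative places the buttering before the slicing.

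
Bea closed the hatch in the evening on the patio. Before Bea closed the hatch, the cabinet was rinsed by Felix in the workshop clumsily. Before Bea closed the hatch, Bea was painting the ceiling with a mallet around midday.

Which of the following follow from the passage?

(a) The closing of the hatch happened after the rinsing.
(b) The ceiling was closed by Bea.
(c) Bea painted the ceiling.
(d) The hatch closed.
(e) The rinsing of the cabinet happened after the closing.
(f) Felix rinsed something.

(a), (d), (f)

(a) Entailed — the narrative places the rinsing before the closing.
(b) Not entailed — Bea closed the hatch, not the ceiling; the ceiling belongs to the painting event.
(c) Not entailed — 'was painting' is progressive on an accomplishment; it does not entail the completed 'painted'.
(d) Entailed — 'Bea closed the hatch' is causative; it entails the inchoative 'the hatch closed'.
(e) Not entailed — the narrative places the rinsing before the closing, not after.
(f) Entailed — dropping 'in the workshop', 'clumsily' and generalizing the patient leaves a sub-description the original still satisfies.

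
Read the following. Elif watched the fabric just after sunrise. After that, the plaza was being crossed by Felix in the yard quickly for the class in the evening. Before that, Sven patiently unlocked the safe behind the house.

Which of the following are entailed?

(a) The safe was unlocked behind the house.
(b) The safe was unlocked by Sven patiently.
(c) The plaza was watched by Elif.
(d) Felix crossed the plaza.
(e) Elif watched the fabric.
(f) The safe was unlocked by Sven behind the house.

(a) Entailed — the original entails any weakening of itself; this just drops 'patiently' and generalizes the agent.
(b) Entailed — every conjunct here is already in the original unlocking event.
(c) Not entailed — Elif watched the fabric, not the plaza; the plaza belongs to the crossing event.
(d) Not entailed — 'was crossing' is progressive on an accomplishment; it does not entail the completed 'crossed'.
(e) Entailed — the original entails any weakening of itself; this just drops 'just after sunrise'.
(f) Entailed — this follows by dropping conjuncts from the unlocking event's description.

(a), (b), (e), (f)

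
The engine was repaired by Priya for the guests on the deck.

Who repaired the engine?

Priya

'Priya' marks the agent of the repairing event.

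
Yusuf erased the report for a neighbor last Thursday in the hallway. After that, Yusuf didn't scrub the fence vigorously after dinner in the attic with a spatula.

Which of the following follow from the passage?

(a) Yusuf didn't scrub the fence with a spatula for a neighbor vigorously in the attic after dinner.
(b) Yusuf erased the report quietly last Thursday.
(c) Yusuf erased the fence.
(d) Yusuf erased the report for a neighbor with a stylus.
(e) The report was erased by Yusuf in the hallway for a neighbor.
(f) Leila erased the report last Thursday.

(a) Entailed — under negation, adding a further restriction is entailed: if no such scrubbing event occurred, none occurred for a neighbor either.
(b) Not entailed — 'quietly' adds information not in the original event.
(c) Not entailed — Yusuf erased the report, not the fence; the fence belongs to the scrubbing event.
(d) Not entailed — 'with a stylus' adds information not in the original event.
(e) Entailed — every conjunct here is already in the original erasing event.
(f) Not entailed — the passage has Yusuf erasing the report, not Leila.

(a), (e)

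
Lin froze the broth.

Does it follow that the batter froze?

no

Nothing is said about any batter; only the broth is affected.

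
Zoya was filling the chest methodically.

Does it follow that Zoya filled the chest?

'was filling' is progressive; for an accomplishment like 'fill the chest', it doesn't entail completion.

no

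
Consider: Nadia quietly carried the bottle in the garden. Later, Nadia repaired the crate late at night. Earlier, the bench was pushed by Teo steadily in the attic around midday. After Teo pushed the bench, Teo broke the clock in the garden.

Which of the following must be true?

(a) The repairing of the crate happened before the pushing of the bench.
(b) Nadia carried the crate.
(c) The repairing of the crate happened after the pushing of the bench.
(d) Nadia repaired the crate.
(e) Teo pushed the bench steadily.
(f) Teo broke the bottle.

(a) Not entailed — the narrative places the pushing before the repairing, not after.
(b) Not entailed — Nadia carried the bottle, not the crate; the crate belongs to the repairing event.
(c) Entailed — the narrative places the pushing before the repairing.
(d) Entailed — this follows by dropping conjuncts from the repairing event's description.
(e) Entailed — every conjunct here is already in the original pushing event.
(f) Not entailed — Teo broke the clock, not the bottle; the bottle belongs to the carrying event.

(c), (d), (e)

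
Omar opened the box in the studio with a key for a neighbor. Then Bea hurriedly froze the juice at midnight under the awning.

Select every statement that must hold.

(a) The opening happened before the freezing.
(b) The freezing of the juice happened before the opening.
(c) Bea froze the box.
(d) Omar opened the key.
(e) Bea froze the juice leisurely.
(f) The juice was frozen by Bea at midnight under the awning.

(a) Entailed — the narrative places the opening before the freezing.
(b) Not entailed — the narrative places the opening before the freezing, not after.
(c) Not entailed — Bea froze the juice, not the box; the box belongs to the opening event.
(d) Not entailed — the key is the instrument, not what was opened.
(e) Not entailed — 'leisurely' adds a manner not in (and inconsistent with) the original.
(f) Entailed — this follows by dropping conjuncts from the freezing event's description.

(a), (f)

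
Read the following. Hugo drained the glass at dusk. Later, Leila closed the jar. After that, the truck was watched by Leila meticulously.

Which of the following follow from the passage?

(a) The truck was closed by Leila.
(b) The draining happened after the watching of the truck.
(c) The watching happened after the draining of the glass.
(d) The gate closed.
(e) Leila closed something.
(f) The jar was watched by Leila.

(a) Not entailed — Leila closed the jar, not the truck; the truck belongs to the watching event.
(b) Not entailed — the narrative places the draining before the watching, not after.
(c) Entailed — the narrative places the draining before the watching.
(d) Not entailed — the jar is what closed, not the gate.
(e) Entailed — the original entails any weakening of itself; this just generalizes the patient.
(f) Not entailed — Leila watched the truck, not the jar; the jar belongs to the closing event.

(c), (e)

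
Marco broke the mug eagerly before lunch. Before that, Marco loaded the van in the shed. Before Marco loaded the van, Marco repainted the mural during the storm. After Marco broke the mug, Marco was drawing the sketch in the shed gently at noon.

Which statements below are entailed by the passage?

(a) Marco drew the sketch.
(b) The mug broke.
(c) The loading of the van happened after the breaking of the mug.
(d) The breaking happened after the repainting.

(b), (d)

(a) Not entailed — 'was drawing' is progressive on an accomplishment; it does not entail the completed 'drew'.
(b) Entailed — 'Marco broke the mug' is causative; it entails the inchoative 'the mug broke'.
(c) Not entailed — the narrative places the loading before the breaking, not after.
(d) Entailed — the narrative places the repainting before the breaking.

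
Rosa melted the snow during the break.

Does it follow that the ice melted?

Nothing is said about any ice; only the snow is affected.

no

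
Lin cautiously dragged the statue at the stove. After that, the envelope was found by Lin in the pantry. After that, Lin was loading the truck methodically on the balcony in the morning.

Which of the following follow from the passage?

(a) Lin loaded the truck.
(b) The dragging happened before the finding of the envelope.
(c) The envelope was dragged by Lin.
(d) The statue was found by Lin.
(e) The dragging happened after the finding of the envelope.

(a) Not entailed — 'was loading' is progressive on an accomplishment; it does not entail the completed 'loaded'.
(b) Entailed — the narrative places the dragging before the finding.
(c) Not entailed — Lin dragged the statue, not the envelope; the envelope belongs to the finding event.
(d) Not entailed — Lin found the envelope, not the statue; the statue belongs to the dragging event.
(e) Not entailed — the narrative places the dragging before the finding, not after.

(b)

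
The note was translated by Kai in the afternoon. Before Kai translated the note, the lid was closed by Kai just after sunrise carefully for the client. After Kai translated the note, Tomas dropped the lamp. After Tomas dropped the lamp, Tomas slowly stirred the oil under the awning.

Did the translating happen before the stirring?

yes

The narrative orders the translating before the stirring.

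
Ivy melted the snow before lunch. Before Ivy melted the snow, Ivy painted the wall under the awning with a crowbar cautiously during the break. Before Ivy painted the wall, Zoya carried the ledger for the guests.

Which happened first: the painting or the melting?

the painting

The connectives place the painting before the melting.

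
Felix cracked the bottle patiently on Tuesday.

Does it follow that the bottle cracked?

yes

'Felix cracked the bottle' is the causative; it entails the inchoative 'the bottle cracked'.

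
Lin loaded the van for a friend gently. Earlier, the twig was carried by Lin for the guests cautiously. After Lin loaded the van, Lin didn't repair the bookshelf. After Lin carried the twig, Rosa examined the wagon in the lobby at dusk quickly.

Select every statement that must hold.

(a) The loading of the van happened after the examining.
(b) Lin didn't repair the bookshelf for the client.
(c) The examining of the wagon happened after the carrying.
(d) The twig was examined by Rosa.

(a) Not entailed — the narrative doesn't order the examining relative to the loading.
(b) Entailed — under negation, adding a further restriction is entailed: if no such repairing event occurred, none occurred for the client either.
(c) Entailed — the narrative places the carrying before the examining.
(d) Not entailed — Rosa examined the wagon, not the twig; the twig belongs to the carrying event.

(b), (c)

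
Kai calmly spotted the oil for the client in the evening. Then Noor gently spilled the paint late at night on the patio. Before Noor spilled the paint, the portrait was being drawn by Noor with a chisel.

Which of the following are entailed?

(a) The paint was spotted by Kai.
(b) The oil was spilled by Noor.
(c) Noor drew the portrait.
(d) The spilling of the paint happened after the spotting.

(d)

(a) Not entailed — Kai spotted the oil, not the paint; the paint belongs to the spilling event.
(b) Not entailed — Noor spilled the paint, not the oil; the oil belongs to the spotting event.
(c) Not entailed — 'was drawing' is progressive on an accomplishment; it does not entail the completed 'drew'.
(d) Entailed — the narrative places the spotting before the spilling.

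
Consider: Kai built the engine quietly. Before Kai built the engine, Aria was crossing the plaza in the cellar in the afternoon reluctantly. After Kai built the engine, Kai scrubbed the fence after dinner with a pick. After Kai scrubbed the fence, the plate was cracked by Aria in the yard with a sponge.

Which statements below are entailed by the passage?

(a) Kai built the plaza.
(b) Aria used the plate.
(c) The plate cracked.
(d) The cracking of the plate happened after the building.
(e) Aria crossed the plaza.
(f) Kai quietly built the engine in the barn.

(a) Not entailed — Kai built the engine, not the plaza; the plaza belongs to the crossing event.
(b) Not entailed — the plate is the patient, not an instrument — Aria used a sponge.
(c) Entailed — 'Aria cracked the plate' is causative; it entails the inchoative 'the plate cracked'.
(d) Entailed — the narrative places the building before the cracking.
(e) Not entailed — 'was crossing' is progressive on an accomplishment; it does not entail the completed 'crossed'.
(f) Not entailed — 'in the barn' adds information not in the original event.

(c), (d)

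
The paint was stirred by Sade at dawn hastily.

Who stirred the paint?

Sade

'Sade' marks the agent of the stirring event.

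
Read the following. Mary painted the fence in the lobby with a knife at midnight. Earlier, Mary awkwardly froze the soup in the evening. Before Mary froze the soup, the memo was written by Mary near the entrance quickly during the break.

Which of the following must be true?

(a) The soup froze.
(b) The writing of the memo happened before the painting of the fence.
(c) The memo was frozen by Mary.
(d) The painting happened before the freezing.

(a) Entailed — 'Mary froze the soup' is causative; it entails the inchoative 'the soup froze'.
(b) Entailed — the narrative places the writing before the painting.
(c) Not entailed — Mary froze the soup, not the memo; the memo belongs to the writing event.
(d) Not entailed — the narrative places the freezing before the painting, not after.

(a), (b)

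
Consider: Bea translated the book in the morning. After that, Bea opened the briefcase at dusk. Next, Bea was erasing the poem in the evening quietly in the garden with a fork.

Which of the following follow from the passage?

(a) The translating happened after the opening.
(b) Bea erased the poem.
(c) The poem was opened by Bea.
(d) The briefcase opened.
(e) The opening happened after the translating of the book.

(d), (e)

(a) Not entailed — the narrative places the translating before the opening, not after.
(b) Not entailed — 'was erasing' is progressive on an accomplishment; it does not entail the completed 'erased'.
(c) Not entailed — Bea opened the briefcase, not the poem; the poem belongs to the erasing event.
(d) Entailed — 'Bea opened the briefcase' is causative; it entails the inchoative 'the briefcase opened'.
(e) Entailed — the narrative places the translating before the opening.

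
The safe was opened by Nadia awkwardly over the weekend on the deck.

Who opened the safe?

'Nadia' marks the agent of the opening event.

Nadia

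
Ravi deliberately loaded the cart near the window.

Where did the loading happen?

near the window

'near the window' marks the location of the loading event.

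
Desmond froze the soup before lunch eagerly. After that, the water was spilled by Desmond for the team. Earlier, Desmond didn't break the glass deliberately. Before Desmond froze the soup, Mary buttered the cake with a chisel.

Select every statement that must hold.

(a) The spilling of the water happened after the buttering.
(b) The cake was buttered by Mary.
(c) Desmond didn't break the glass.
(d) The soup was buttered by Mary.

(a), (b)

(a) Entailed — the narrative places the buttering before the spilling.
(b) Entailed — every conjunct here is already in the original buttering event.
(c) Not entailed — dropping 'deliberately' under negation is not valid — the original leaves open that Desmond broke the glass some other way.
(d) Not entailed — Mary buttered the cake, not the soup; the soup belongs to the freezing event.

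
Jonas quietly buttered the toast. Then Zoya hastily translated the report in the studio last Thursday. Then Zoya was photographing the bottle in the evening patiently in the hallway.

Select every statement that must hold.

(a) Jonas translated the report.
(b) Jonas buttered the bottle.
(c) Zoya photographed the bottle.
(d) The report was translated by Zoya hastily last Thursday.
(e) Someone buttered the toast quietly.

(d), (e)

(a) Not entailed — the passage has Zoya translating the report, not Jonas.
(b) Not entailed — Jonas buttered the toast, not the bottle; the bottle belongs to the photographing event.
(c) Not entailed — 'was photographing' is progressive on an accomplishment; it does not entail the completed 'photographed'.
(d) Entailed — this follows by dropping conjuncts from the translating event's description.
(e) Entailed — every conjunct here is already in the original buttering event.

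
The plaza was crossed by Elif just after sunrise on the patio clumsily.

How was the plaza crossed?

clumsily

'clumsily' marks the manner of the crossing event.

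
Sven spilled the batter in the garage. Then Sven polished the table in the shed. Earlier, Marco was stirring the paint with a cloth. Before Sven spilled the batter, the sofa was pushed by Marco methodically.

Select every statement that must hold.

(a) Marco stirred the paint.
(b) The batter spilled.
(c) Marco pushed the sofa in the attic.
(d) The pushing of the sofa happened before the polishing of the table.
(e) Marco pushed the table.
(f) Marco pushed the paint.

(a) Entailed — 'stir' is an activity; 'was stirring' entails that some stirring happened, so 'stirred' holds.
(b) Entailed — 'Sven spilled the batter' is causative; it entails the inchoative 'the batter spilled'.
(c) Not entailed — 'in the attic' adds information not in the original event.
(d) Entailed — the narrative places the pushing before the polishing.
(e) Not entailed — Marco pushed the sofa, not the table; the table belongs to the polishing event.
(f) Not entailed — Marco pushed the sofa, not the paint; the paint belongs to the stirring event.

(a), (b), (d)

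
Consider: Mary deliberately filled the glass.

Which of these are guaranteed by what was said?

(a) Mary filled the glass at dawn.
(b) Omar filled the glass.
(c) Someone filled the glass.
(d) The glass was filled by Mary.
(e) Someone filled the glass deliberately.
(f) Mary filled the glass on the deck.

(c), (d), (e)

(a) Not entailed — 'at dawn' adds information not in the original event.
(b) Not entailed — the passage has Mary filling the glass, not Omar.
(c) Entailed — every conjunct here is already in the original filling event.
(d) Entailed — the original entails any weakening of itself; this just drops 'deliberately'.
(e) Entailed — generalizing the agent leaves a sub-description the original still satisfies.
(f) Not entailed — 'on the deck' adds information not in the original event.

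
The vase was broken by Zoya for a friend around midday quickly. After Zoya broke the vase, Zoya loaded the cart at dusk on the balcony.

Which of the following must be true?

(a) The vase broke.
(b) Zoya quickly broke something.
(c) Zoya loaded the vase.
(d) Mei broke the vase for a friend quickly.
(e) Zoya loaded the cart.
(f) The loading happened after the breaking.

(a), (b), (e), (f)

(a) Entailed — 'Zoya broke the vase' is causative; it entails the inchoative 'the vase broke'.
(b) Entailed — every conjunct here is already in the original breaking event.
(c) Not entailed — Zoya loaded the cart, not the vase; the vase belongs to the breaking event.
(d) Not entailed — the passage has Zoya breaking the vase, not Mei.
(e) Entailed — the original entails any weakening of itself; this just drops 'on the balcony', 'at dusk'.
(f) Entailed — the narrative places the breaking before the loading.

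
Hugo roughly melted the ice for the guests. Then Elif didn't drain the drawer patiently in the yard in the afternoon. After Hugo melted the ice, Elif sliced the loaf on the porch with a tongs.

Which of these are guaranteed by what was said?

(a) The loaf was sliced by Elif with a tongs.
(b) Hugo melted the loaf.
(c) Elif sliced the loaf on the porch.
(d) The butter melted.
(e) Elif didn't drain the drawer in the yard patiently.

(a), (c)

(a) Entailed — every conjunct here is already in the original slicing event.
(b) Not entailed — Hugo melted the ice, not the loaf; the loaf belongs to the slicing event.
(c) Entailed — this follows by dropping conjuncts from the slicing event's description.
(d) Not entailed — the ice is what melted, not the butter.
(e) Not entailed — dropping 'in the afternoon' under negation is not valid — the original leaves open that Elif drained the drawer some other way.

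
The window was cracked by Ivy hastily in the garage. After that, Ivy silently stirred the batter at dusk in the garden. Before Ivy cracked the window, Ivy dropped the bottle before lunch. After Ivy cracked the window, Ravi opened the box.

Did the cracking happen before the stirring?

yes

The narrative orders the cracking before the stirring.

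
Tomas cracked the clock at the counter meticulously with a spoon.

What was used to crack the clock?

'with a spoon' marks the instrument of the cracking event.

a spoon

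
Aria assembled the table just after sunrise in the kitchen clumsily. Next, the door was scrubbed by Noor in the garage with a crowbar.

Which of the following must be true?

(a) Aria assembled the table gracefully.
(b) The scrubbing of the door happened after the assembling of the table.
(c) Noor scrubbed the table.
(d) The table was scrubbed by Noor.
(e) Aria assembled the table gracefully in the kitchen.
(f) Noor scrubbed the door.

(b), (f)

(a) Not entailed — 'gracefully' adds a manner not in (and inconsistent with) the original.
(b) Entailed — the narrative places the assembling before the scrubbing.
(c) Not entailed — Noor scrubbed the door, not the table; the table belongs to the assembling event.
(d) Not entailed — Noor scrubbed the door, not the table; the table belongs to the assembling event.
(e) Not entailed — 'gracefully' adds a manner not in (and inconsistent with) the original.
(f) Entailed — every conjunct here is already in the original scrubbing event.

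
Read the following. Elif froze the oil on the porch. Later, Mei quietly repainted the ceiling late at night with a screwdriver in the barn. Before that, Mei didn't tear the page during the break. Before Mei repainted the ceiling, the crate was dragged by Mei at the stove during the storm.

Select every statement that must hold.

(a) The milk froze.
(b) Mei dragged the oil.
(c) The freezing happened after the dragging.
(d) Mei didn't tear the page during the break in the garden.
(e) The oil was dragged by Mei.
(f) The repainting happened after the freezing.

(d), (f)

(a) Not entailed — the oil is what froze, not the milk.
(b) Not entailed — Mei dragged the crate, not the oil; the oil belongs to the freezing event.
(c) Not entailed — the narrative doesn't order the dragging relative to the freezing.
(d) Entailed — under negation, adding a further restriction is entailed: if no such tearing event occurred, none occurred in the garden either.
(e) Not entailed — Mei dragged the crate, not the oil; the oil belongs to the freezing event.
(f) Entailed — the narrative places the freezing before the repainting.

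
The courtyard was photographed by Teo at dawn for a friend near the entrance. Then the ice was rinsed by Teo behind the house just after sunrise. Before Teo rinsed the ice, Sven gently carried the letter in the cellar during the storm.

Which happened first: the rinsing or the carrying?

the carrying

The connectives place the carrying before the rinsing.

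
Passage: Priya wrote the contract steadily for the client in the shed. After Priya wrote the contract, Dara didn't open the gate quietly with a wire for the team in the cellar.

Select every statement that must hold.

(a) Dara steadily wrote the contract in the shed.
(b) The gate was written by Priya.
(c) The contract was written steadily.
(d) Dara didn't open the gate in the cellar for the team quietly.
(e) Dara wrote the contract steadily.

(c)

(a) Not entailed — the passage has Priya writing the contract, not Dara.
(b) Not entailed — Priya wrote the contract, not the gate; the gate belongs to the opening event.
(c) Entailed — every conjunct here is already in the original writing event.
(d) Not entailed — dropping 'with a wire' under negation is not valid — the original leaves open that Dara opened the gate some other way.
(e) Not entailed — the passage has Priya writing the contract, not Dara.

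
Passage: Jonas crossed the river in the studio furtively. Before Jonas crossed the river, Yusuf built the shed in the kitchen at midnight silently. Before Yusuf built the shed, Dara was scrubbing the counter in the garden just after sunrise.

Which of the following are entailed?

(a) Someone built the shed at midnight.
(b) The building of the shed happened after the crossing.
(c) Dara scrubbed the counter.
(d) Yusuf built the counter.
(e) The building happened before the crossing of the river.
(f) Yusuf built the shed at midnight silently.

(a) Entailed — the original entails any weakening of itself; this just drops 'in the kitchen', 'silently' and generalizes the agent.
(b) Not entailed — the narrative places the building before the crossing, not after.
(c) Entailed — 'scrub' is an activity; 'was scrubbing' entails that some scrubbing happened, so 'scrubbed' holds.
(d) Not entailed — Yusuf built the shed, not the counter; the counter belongs to the scrubbing event.
(e) Entailed — the narrative places the building before the crossing.
(f) Entailed — the original entails any weakening of itself; this just drops 'in the kitchen'.

(a), (c), (e), (f)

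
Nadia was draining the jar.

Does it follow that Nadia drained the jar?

no

'was draining' is progressive; for an accomplishment like 'drain the jar', it doesn't entail completion.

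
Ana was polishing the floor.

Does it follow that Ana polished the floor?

'polish' is atelic; if Ana was polishing the floor, then Ana polished the floor (for some time).

yes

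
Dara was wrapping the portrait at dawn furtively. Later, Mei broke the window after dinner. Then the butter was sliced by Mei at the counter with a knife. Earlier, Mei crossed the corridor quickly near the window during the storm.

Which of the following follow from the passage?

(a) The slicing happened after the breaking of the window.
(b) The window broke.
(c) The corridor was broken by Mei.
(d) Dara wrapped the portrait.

(a), (b)

(a) Entailed — the narrative places the breaking before the slicing.
(b) Entailed — 'Mei broke the window' is causative; it entails the inchoative 'the window broke'.
(c) Not entailed — Mei broke the window, not the corridor; the corridor belongs to the crossing event.
(d) Not entailed — 'was wrapping' is progressive on an accomplishment; it does not entail the completed 'wrapped'.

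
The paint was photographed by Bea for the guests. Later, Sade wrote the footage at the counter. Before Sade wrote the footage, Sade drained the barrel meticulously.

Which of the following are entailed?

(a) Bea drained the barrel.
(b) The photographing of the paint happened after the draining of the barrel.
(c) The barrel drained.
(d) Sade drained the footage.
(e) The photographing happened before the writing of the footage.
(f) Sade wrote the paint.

(a) Not entailed — the passage has Sade draining the barrel, not Bea.
(b) Not entailed — the narrative doesn't order the draining relative to the photographing.
(c) Entailed — 'Sade drained the barrel' is causative; it entails the inchoative 'the barrel drained'.
(d) Not entailed — Sade drained the barrel, not the footage; the footage belongs to the writing event.
(e) Entailed — the narrative places the photographing before the writing.
(f) Not entailed — Sade wrote the footage, not the paint; the paint belongs to the photographing event.

(c), (e)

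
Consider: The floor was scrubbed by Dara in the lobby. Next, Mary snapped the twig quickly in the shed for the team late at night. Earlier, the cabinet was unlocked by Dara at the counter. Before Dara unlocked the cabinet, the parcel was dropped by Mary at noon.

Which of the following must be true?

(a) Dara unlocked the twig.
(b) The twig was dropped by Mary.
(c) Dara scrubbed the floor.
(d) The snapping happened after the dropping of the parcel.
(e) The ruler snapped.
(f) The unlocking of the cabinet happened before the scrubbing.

(c), (d)

(a) Not entailed — Dara unlocked the cabinet, not the twig; the twig belongs to the snapping event.
(b) Not entailed — Mary dropped the parcel, not the twig; the twig belongs to the snapping event.
(c) Entailed — every conjunct here is already in the original scrubbing event.
(d) Entailed — the narrative places the dropping before the snapping.
(e) Not entailed — the twig is what snapped, not the ruler.
(f) Not entailed — the narrative doesn't order the unlocking relative to the scrubbing.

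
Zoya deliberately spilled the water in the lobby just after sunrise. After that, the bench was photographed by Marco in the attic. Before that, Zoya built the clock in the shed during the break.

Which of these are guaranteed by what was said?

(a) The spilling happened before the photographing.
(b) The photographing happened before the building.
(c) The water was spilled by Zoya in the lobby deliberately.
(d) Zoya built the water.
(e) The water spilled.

(a) Entailed — the narrative places the spilling before the photographing.
(b) Not entailed — the narrative places the building before the photographing, not after.
(c) Entailed — this follows by dropping conjuncts from the spilling event's description.
(d) Not entailed — Zoya built the clock, not the water; the water belongs to the spilling event.
(e) Entailed — 'Zoya spilled the water' is causative; it entails the inchoative 'the water spilled'.

(a), (c), (e)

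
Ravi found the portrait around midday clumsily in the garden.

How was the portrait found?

clumsily

'clumsily' marks the manner of the finding event.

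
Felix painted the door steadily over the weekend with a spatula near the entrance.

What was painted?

'the door' marks the patient of the painting event.

the door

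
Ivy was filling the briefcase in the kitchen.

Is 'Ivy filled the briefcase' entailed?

no

'was filling' is progressive; for an accomplishment like 'fill the briefcase', it doesn't entail completion.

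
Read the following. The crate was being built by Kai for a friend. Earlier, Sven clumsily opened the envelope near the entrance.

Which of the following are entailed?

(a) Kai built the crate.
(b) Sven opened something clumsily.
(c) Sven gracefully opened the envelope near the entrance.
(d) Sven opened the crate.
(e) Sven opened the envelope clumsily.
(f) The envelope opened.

(a) Not entailed — 'was building' is progressive on an accomplishment; it does not entail the completed 'built'.
(b) Entailed — this follows by dropping conjuncts from the opening event's description.
(c) Not entailed — 'gracefully' adds a manner not in (and inconsistent with) the original.
(d) Not entailed — Sven opened the envelope, not the crate; the crate belongs to the building event.
(e) Entailed — dropping 'near the entrance' leaves a sub-description the original still satisfies.
(f) Entailed — 'Sven opened the envelope' is causative; it entails the inchoative 'the envelope opened'.

(b), (e), (f)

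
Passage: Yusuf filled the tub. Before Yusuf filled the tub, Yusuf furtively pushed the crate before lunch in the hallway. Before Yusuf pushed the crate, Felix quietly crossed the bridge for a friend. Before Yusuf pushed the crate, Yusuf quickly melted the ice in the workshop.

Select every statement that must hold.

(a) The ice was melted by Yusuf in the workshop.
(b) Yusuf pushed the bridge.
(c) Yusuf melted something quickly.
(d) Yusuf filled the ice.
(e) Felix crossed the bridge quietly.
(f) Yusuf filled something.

(a), (c), (e), (f)

(a) Entailed — the original entails any weakening of itself; this just drops 'quickly'.
(b) Not entailed — Yusuf pushed the crate, not the bridge; the bridge belongs to the crossing event.
(c) Entailed — every conjunct here is already in the original melting event.
(d) Not entailed — Yusuf filled the tub, not the ice; the ice belongs to the melting event.
(e) Entailed — dropping 'for a friend' leaves a sub-description the original still satisfies.
(f) Entailed — every conjunct here is already in the original filling event.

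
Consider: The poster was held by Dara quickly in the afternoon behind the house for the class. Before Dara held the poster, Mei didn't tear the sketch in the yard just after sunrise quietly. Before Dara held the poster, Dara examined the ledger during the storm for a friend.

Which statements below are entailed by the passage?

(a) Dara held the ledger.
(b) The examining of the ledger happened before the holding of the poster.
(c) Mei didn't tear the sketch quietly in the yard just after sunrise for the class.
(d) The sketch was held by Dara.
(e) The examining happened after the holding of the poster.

(a) Not entailed — Dara held the poster, not the ledger; the ledger belongs to the examining event.
(b) Entailed — the narrative places the examining before the holding.
(c) Entailed — under negation, adding a further restriction is entailed: if no such tearing event occurred, none occurred for the class either.
(d) Not entailed — Dara held the poster, not the sketch; the sketch belongs to the tearing event.
(e) Not entailed — the narrative places the examining before the holding, not after.

(b), (c)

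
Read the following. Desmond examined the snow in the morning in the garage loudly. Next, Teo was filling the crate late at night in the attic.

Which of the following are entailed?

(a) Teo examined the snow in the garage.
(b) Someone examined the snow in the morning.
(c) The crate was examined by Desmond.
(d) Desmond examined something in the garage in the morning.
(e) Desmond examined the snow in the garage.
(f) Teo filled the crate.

(a) Not entailed — the passage has Desmond examining the snow, not Teo.
(b) Entailed — dropping 'loudly', 'in the garage' and generalizing the agent leaves a sub-description the original still satisfies.
(c) Not entailed — Desmond examined the snow, not the crate; the crate belongs to the filling event.
(d) Entailed — dropping 'loudly' and generalizing the patient leaves a sub-description the original still satisfies.
(e) Entailed — dropping 'loudly', 'in the morning' leaves a sub-description the original still satisfies.
(f) Not entailed — 'was filling' is progressive on an accomplishment; it does not entail the completed 'filled'.

(b), (d), (e)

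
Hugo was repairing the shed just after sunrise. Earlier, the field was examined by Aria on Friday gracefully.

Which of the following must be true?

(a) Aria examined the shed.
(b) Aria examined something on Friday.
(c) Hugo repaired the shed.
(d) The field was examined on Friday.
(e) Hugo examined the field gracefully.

(a) Not entailed — Aria examined the field, not the shed; the shed belongs to the repairing event.
(b) Entailed — this follows by dropping conjuncts from the examining event's description.
(c) Not entailed — 'was repairing' is progressive on an accomplishment; it does not entail the completed 'repaired'.
(d) Entailed — every conjunct here is already in the original examining event.
(e) Not entailed — the passage has Aria examining the field, not Hugo.

(b), (d)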